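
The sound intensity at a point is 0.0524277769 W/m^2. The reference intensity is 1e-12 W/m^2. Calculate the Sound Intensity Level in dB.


Given values:
  I = 0.0524277769 W/m^2
  I_ref = 1e-12 W/m^2
Formula: SIL = 10 * log10(I / I_ref)
Compute ratio: I / I_ref = 52427776900
Compute log10: log10(52427776900) = 10.719561
Multiply: SIL = 10 * 10.719561 = 107.2

107.2 dB


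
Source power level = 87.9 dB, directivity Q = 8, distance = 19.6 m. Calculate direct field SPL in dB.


Given values:
  Lw = 87.9 dB, Q = 8, r = 19.6 m
Formula: SPL = Lw + 10 * log10(Q / (4 * pi * r^2))
Compute 4 * pi * r^2 = 4 * pi * 19.6^2 = 4827.4969
Compute Q / denom = 8 / 4827.4969 = 0.00165717
Compute 10 * log10(0.00165717) = -27.8063
SPL = 87.9 + (-27.8063) = 60.09

60.09 dB


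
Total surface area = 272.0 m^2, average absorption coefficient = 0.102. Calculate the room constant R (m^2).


Given values:
  S = 272.0 m^2, alpha = 0.102
Formula: R = S * alpha / (1 - alpha)
Numerator: 272.0 * 0.102 = 27.744
Denominator: 1 - 0.102 = 0.898
R = 27.744 / 0.898 = 30.9

30.9 m^2


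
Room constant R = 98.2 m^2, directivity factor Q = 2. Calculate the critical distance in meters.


Given values:
  R = 98.2 m^2, Q = 2
Formula: d_c = 0.141 * sqrt(Q * R)
Compute Q * R = 2 * 98.2 = 196.4
Compute sqrt(196.4) = 14.0143
d_c = 0.141 * 14.0143 = 1.976

1.976 m


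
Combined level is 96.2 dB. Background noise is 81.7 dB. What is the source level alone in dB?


Given values:
  L_total = 96.2 dB, L_bg = 81.7 dB
Formula: L_source = 10 * log10(10^(L_total/10) - 10^(L_bg/10))
Convert to linear:
  10^(96.2/10) = 4168693834.7034
  10^(81.7/10) = 147910838.8168
Difference: 4168693834.7034 - 147910838.8168 = 4020782995.8866
L_source = 10 * log10(4020782995.8866) = 96.04

96.04 dB


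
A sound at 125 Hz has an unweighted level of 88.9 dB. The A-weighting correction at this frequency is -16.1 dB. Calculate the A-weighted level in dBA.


Given values:
  SPL = 88.9 dB
  A-weighting at 125 Hz = -16.1 dB
Formula: L_A = SPL + A_weight
L_A = 88.9 + (-16.1)
L_A = 72.8

72.8 dBA


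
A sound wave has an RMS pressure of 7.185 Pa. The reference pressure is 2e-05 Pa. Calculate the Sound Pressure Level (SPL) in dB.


Given values:
  p = 7.185 Pa
  p_ref = 2e-05 Pa
Formula: SPL = 20 * log10(p / p_ref)
Compute ratio: p / p_ref = 7.185 / 2e-05 = 359250
Compute log10: log10(359250) = 5.555397
Multiply: SPL = 20 * 5.555397 = 111.11

111.11 dB


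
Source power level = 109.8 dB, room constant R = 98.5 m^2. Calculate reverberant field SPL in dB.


Given values:
  Lw = 109.8 dB, R = 98.5 m^2
Formula: SPL = Lw + 10 * log10(4 / R)
Compute 4 / R = 4 / 98.5 = 0.040609
Compute 10 * log10(0.040609) = -13.9138
SPL = 109.8 + (-13.9138) = 95.89

95.89 dB


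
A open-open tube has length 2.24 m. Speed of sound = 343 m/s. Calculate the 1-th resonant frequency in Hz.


Given values:
  Tube type: open-open, L = 2.24 m, c = 343 m/s, n = 1
Formula: f_n = n * c / (2 * L)
Compute 2 * L = 2 * 2.24 = 4.48
f = 1 * 343 / 4.48
f = 76.56

76.56 Hz


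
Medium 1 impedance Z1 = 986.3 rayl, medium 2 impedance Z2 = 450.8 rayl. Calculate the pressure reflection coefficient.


Given values:
  Z1 = 986.3 rayl, Z2 = 450.8 rayl
Formula: R = (Z2 - Z1) / (Z2 + Z1)
Numerator: Z2 - Z1 = 450.8 - 986.3 = -535.5
Denominator: Z2 + Z1 = 450.8 + 986.3 = 1437.1
R = -535.5 / 1437.1 = -0.3726

-0.3726


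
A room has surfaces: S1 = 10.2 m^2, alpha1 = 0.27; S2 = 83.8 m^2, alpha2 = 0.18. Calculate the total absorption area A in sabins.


Given surfaces:
  Surface 1: 10.2 * 0.27 = 2.754
  Surface 2: 83.8 * 0.18 = 15.084
Formula: A = sum(Si * alpha_i)
A = 2.754 + 15.084
A = 17.84

17.84 sabins


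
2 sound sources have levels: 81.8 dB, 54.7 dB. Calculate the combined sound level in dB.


Formula: L_total = 10 * log10( sum(10^(Li/10)) )
  Source 1: 10^(81.8/10) = 151356124.8436
  Source 2: 10^(54.7/10) = 295120.9227
Sum of linear values = 151651245.7663
L_total = 10 * log10(151651245.7663) = 81.81

81.81 dB


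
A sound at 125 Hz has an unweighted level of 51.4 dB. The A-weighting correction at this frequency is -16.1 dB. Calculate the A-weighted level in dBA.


Given values:
  SPL = 51.4 dB
  A-weighting at 125 Hz = -16.1 dB
Formula: L_A = SPL + A_weight
L_A = 51.4 + (-16.1)
L_A = 35.3

35.3 dBA


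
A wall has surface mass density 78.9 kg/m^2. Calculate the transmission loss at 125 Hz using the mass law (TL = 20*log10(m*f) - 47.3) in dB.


Given values:
  m = 78.9 kg/m^2, f = 125 Hz
Formula: TL = 20 * log10(m * f) - 47.3
Compute m * f = 78.9 * 125 = 9862.5
Compute log10(9862.5) = 3.993987
Compute 20 * 3.993987 = 79.8797
TL = 79.8797 - 47.3 = 32.58

32.58 dB


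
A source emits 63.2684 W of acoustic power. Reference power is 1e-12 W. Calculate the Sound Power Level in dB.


Given values:
  W = 63.2684 W
  W_ref = 1e-12 W
Formula: SWL = 10 * log10(W / W_ref)
Compute ratio: W / W_ref = 63268400000000
Compute log10: log10(63268400000000) = 13.801187
Multiply: SWL = 10 * 13.801187 = 138.01

138.01 dB


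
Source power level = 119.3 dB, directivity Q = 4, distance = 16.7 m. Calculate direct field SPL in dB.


Given values:
  Lw = 119.3 dB, Q = 4, r = 16.7 m
Formula: SPL = Lw + 10 * log10(Q / (4 * pi * r^2))
Compute 4 * pi * r^2 = 4 * pi * 16.7^2 = 3504.6351
Compute Q / denom = 4 / 3504.6351 = 0.00114135
Compute 10 * log10(0.00114135) = -29.4258
SPL = 119.3 + (-29.4258) = 89.87

89.87 dB


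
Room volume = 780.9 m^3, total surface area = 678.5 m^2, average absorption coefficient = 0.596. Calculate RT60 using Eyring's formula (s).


Given values:
  V = 780.9 m^3, S = 678.5 m^2, alpha = 0.596
Formula: RT60 = 0.161 * V / (-S * ln(1 - alpha))
Compute ln(1 - 0.596) = ln(0.404) = -0.90634
Denominator: -678.5 * -0.90634 = 614.9517
Numerator: 0.161 * 780.9 = 125.7249
RT60 = 125.7249 / 614.9517 = 0.204

0.204 s


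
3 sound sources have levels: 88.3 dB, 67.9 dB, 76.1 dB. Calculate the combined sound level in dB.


Formula: L_total = 10 * log10( sum(10^(Li/10)) )
  Source 1: 10^(88.3/10) = 676082975.392
  Source 2: 10^(67.9/10) = 6165950.0186
  Source 3: 10^(76.1/10) = 40738027.7804
Sum of linear values = 722986953.191
L_total = 10 * log10(722986953.191) = 88.59

88.59 dB


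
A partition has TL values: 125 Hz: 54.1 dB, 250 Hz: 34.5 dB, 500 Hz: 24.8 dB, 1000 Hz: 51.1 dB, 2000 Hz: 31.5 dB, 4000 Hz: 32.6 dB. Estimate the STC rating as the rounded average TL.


Given TL values at each frequency:
  125 Hz: 54.1 dB
  250 Hz: 34.5 dB
  500 Hz: 24.8 dB
  1000 Hz: 51.1 dB
  2000 Hz: 31.5 dB
  4000 Hz: 32.6 dB
Formula: STC ~ round(average of TL values)
Sum = 54.1 + 34.5 + 24.8 + 51.1 + 31.5 + 32.6 = 228.6
Average = 228.6 / 6 = 38.1
Rounded: 38

38


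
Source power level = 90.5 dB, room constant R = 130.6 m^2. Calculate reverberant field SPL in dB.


Given values:
  Lw = 90.5 dB, R = 130.6 m^2
Formula: SPL = Lw + 10 * log10(4 / R)
Compute 4 / R = 4 / 130.6 = 0.030628
Compute 10 * log10(0.030628) = -15.1388
SPL = 90.5 + (-15.1388) = 75.36

75.36 dB


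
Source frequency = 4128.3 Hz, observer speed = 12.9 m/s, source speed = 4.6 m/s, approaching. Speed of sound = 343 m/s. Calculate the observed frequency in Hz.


Given values:
  f_s = 4128.3 Hz, v_o = 12.9 m/s, v_s = 4.6 m/s
  Direction: approaching
Formula: f_o = f_s * (c + v_o) / (c - v_s)
Numerator: c + v_o = 343 + 12.9 = 355.9
Denominator: c - v_s = 343 - 4.6 = 338.4
f_o = 4128.3 * 355.9 / 338.4 = 4341.79

4341.79 Hz


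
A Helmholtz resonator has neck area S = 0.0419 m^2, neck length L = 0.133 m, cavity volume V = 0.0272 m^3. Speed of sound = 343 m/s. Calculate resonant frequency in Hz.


Given values:
  S = 0.0419 m^2, L = 0.133 m, V = 0.0272 m^3, c = 343 m/s
Formula: f = (c / (2*pi)) * sqrt(S / (V * L))
Compute V * L = 0.0272 * 0.133 = 0.0036176
Compute S / (V * L) = 0.0419 / 0.0036176 = 11.5823
Compute sqrt(11.5823) = 3.403278
Compute c / (2*pi) = 343 / 6.283185 = 54.590148
f = 54.590148 * 3.403278 = 185.79

185.79 Hz


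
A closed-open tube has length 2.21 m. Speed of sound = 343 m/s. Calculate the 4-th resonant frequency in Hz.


Given values:
  Tube type: closed-open, L = 2.21 m, c = 343 m/s, n = 4
Formula: f_n = (2n - 1) * c / (4 * L)
Compute 2n - 1 = 2*4 - 1 = 7
Compute 4 * L = 4 * 2.21 = 8.84
f = 7 * 343 / 8.84
f = 271.61

271.61 Hz


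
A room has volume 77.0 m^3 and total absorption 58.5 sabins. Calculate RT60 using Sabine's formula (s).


Given values:
  V = 77.0 m^3
  A = 58.5 sabins
Formula: RT60 = 0.161 * V / A
Numerator: 0.161 * 77.0 = 12.397
RT60 = 12.397 / 58.5 = 0.212

0.212 s


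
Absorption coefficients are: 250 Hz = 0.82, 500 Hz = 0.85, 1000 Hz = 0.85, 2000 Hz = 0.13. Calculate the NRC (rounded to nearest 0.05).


Given values:
  a_250 = 0.82, a_500 = 0.85
  a_1000 = 0.85, a_2000 = 0.13
Formula: NRC = (a250 + a500 + a1000 + a2000) / 4
Sum = 0.82 + 0.85 + 0.85 + 0.13 = 2.65
NRC = 2.65 / 4 = 0.6625
Rounded to nearest 0.05: 0.65

0.65


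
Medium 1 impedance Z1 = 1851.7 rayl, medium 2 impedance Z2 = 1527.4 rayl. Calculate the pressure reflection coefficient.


Given values:
  Z1 = 1851.7 rayl, Z2 = 1527.4 rayl
Formula: R = (Z2 - Z1) / (Z2 + Z1)
Numerator: Z2 - Z1 = 1527.4 - 1851.7 = -324.3
Denominator: Z2 + Z1 = 1527.4 + 1851.7 = 3379.1
R = -324.3 / 3379.1 = -0.096

-0.096


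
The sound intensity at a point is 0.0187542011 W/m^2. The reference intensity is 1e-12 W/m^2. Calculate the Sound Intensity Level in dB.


Given values:
  I = 0.0187542011 W/m^2
  I_ref = 1e-12 W/m^2
Formula: SIL = 10 * log10(I / I_ref)
Compute ratio: I / I_ref = 18754201100
Compute log10: log10(18754201100) = 10.273099
Multiply: SIL = 10 * 10.273099 = 102.73

102.73 dB


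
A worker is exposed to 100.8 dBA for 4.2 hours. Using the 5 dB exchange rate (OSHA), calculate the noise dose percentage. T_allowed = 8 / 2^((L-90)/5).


Given values:
  L = 100.8 dBA, T = 4.2 hours
Formula: T_allowed = 8 / 2^((L - 90) / 5)
Compute exponent: (100.8 - 90) / 5 = 2.16
Compute 2^(2.16) = 4.469149
T_allowed = 8 / 4.469149 = 1.79005 hours
Dose = (T / T_allowed) * 100
Dose = (4.2 / 1.79005) * 100 = 234.63

234.63 %


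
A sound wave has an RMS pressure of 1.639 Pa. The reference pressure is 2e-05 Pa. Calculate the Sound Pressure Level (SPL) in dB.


Given values:
  p = 1.639 Pa
  p_ref = 2e-05 Pa
Formula: SPL = 20 * log10(p / p_ref)
Compute ratio: p / p_ref = 1.639 / 2e-05 = 81950
Compute log10: log10(81950) = 4.913549
Multiply: SPL = 20 * 4.913549 = 98.27

98.27 dB


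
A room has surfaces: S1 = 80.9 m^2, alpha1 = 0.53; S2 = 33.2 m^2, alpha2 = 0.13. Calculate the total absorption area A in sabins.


Given surfaces:
  Surface 1: 80.9 * 0.53 = 42.877
  Surface 2: 33.2 * 0.13 = 4.316
Formula: A = sum(Si * alpha_i)
A = 42.877 + 4.316
A = 47.19

47.19 sabins


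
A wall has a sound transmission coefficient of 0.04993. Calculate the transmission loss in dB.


Given values:
  tau = 0.04993
Formula: TL = 10 * log10(1 / tau)
Compute 1 / tau = 1 / 0.04993 = 20.028
Compute log10(20.028) = 1.301638
TL = 10 * 1.301638 = 13.02

13.02 dB


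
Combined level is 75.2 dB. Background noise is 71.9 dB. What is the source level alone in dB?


Given values:
  L_total = 75.2 dB, L_bg = 71.9 dB
Formula: L_source = 10 * log10(10^(L_total/10) - 10^(L_bg/10))
Convert to linear:
  10^(75.2/10) = 33113112.1483
  10^(71.9/10) = 15488166.1891
Difference: 33113112.1483 - 15488166.1891 = 17624945.9592
L_source = 10 * log10(17624945.9592) = 72.46

72.46 dB


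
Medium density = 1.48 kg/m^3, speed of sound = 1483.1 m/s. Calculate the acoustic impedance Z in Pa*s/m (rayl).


Given values:
  rho = 1.48 kg/m^3
  c = 1483.1 m/s
Formula: Z = rho * c
Z = 1.48 * 1483.1
Z = 2194.99

2194.99 rayl


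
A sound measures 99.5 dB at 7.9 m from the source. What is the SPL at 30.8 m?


Given values:
  SPL1 = 99.5 dB, r1 = 7.9 m, r2 = 30.8 m
Formula: SPL2 = SPL1 - 20 * log10(r2 / r1)
Compute ratio: r2 / r1 = 30.8 / 7.9 = 3.8987
Compute log10: log10(3.8987) = 0.59092
Compute drop: 20 * 0.59092 = 11.8184
SPL2 = 99.5 - 11.8184 = 87.68

87.68 dB


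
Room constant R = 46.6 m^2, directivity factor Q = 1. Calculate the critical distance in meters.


Given values:
  R = 46.6 m^2, Q = 1
Formula: d_c = 0.141 * sqrt(Q * R)
Compute Q * R = 1 * 46.6 = 46.6
Compute sqrt(46.6) = 6.8264
d_c = 0.141 * 6.8264 = 0.963

0.963 m


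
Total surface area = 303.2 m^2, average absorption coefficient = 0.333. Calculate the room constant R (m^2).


Given values:
  S = 303.2 m^2, alpha = 0.333
Formula: R = S * alpha / (1 - alpha)
Numerator: 303.2 * 0.333 = 100.9656
Denominator: 1 - 0.333 = 0.667
R = 100.9656 / 0.667 = 151.37

151.37 m^2


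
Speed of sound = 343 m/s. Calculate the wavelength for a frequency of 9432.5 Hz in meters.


Given values:
  c = 343 m/s, f = 9432.5 Hz
Formula: lambda = c / f
lambda = 343 / 9432.5
lambda = 0.0364

0.0364 m


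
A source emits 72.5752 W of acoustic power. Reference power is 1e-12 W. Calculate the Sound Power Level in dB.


Given values:
  W = 72.5752 W
  W_ref = 1e-12 W
Formula: SWL = 10 * log10(W / W_ref)
Compute ratio: W / W_ref = 72575200000000
Compute log10: log10(72575200000000) = 13.860788
Multiply: SWL = 10 * 13.860788 = 138.61

138.61 dB


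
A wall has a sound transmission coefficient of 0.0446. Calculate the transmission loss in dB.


Given values:
  tau = 0.0446
Formula: TL = 10 * log10(1 / tau)
Compute 1 / tau = 1 / 0.0446 = 22.4215
Compute log10(22.4215) = 1.350665
TL = 10 * 1.350665 = 13.51

13.51 dB


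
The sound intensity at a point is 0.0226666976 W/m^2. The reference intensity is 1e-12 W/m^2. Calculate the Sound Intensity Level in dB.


Given values:
  I = 0.0226666976 W/m^2
  I_ref = 1e-12 W/m^2
Formula: SIL = 10 * log10(I / I_ref)
Compute ratio: I / I_ref = 22666697600
Compute log10: log10(22666697600) = 10.355388
Multiply: SIL = 10 * 10.355388 = 103.55

103.55 dB


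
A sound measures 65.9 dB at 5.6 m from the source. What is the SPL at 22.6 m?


Given values:
  SPL1 = 65.9 dB, r1 = 5.6 m, r2 = 22.6 m
Formula: SPL2 = SPL1 - 20 * log10(r2 / r1)
Compute ratio: r2 / r1 = 22.6 / 5.6 = 4.0357
Compute log10: log10(4.0357) = 0.605919
Compute drop: 20 * 0.605919 = 12.1184
SPL2 = 65.9 - 12.1184 = 53.78

53.78 dB


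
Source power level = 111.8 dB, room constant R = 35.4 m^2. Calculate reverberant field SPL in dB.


Given values:
  Lw = 111.8 dB, R = 35.4 m^2
Formula: SPL = Lw + 10 * log10(4 / R)
Compute 4 / R = 4 / 35.4 = 0.112994
Compute 10 * log10(0.112994) = -9.4694
SPL = 111.8 + (-9.4694) = 102.33

102.33 dB


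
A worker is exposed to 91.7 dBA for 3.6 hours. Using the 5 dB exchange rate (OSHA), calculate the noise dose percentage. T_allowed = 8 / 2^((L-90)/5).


Given values:
  L = 91.7 dBA, T = 3.6 hours
Formula: T_allowed = 8 / 2^((L - 90) / 5)
Compute exponent: (91.7 - 90) / 5 = 0.34
Compute 2^(0.34) = 1.265757
T_allowed = 8 / 1.265757 = 6.320328 hours
Dose = (T / T_allowed) * 100
Dose = (3.6 / 6.320328) * 100 = 56.96

56.96 %


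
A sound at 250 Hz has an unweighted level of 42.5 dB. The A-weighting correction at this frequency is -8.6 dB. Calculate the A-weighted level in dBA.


Given values:
  SPL = 42.5 dB
  A-weighting at 250 Hz = -8.6 dB
Formula: L_A = SPL + A_weight
L_A = 42.5 + (-8.6)
L_A = 33.9

33.9 dBA


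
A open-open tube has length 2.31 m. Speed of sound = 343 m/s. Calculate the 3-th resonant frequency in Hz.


Given values:
  Tube type: open-open, L = 2.31 m, c = 343 m/s, n = 3
Formula: f_n = n * c / (2 * L)
Compute 2 * L = 2 * 2.31 = 4.62
f = 3 * 343 / 4.62
f = 222.73

222.73 Hz


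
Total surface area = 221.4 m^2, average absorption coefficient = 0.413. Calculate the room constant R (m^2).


Given values:
  S = 221.4 m^2, alpha = 0.413
Formula: R = S * alpha / (1 - alpha)
Numerator: 221.4 * 0.413 = 91.4382
Denominator: 1 - 0.413 = 0.587
R = 91.4382 / 0.587 = 155.77

155.77 m^2


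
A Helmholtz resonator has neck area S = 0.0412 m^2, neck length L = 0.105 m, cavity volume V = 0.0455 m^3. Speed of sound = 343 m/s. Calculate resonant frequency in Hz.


Given values:
  S = 0.0412 m^2, L = 0.105 m, V = 0.0455 m^3, c = 343 m/s
Formula: f = (c / (2*pi)) * sqrt(S / (V * L))
Compute V * L = 0.0455 * 0.105 = 0.0047775
Compute S / (V * L) = 0.0412 / 0.0047775 = 8.6238
Compute sqrt(8.6238) = 2.936631
Compute c / (2*pi) = 343 / 6.283185 = 54.590148
f = 54.590148 * 2.936631 = 160.31

160.31 Hz


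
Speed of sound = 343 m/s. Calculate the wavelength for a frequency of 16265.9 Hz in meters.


Given values:
  c = 343 m/s, f = 16265.9 Hz
Formula: lambda = c / f
lambda = 343 / 16265.9
lambda = 0.0211

0.0211 m


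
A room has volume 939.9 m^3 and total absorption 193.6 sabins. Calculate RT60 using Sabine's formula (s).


Given values:
  V = 939.9 m^3
  A = 193.6 sabins
Formula: RT60 = 0.161 * V / A
Numerator: 0.161 * 939.9 = 151.3239
RT60 = 151.3239 / 193.6 = 0.782

0.782 s


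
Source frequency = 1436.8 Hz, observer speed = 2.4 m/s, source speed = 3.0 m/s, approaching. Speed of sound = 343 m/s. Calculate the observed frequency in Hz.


Given values:
  f_s = 1436.8 Hz, v_o = 2.4 m/s, v_s = 3.0 m/s
  Direction: approaching
Formula: f_o = f_s * (c + v_o) / (c - v_s)
Numerator: c + v_o = 343 + 2.4 = 345.4
Denominator: c - v_s = 343 - 3.0 = 340.0
f_o = 1436.8 * 345.4 / 340.0 = 1459.62

1459.62 Hz


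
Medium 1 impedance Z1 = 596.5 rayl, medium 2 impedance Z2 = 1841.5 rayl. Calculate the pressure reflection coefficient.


Given values:
  Z1 = 596.5 rayl, Z2 = 1841.5 rayl
Formula: R = (Z2 - Z1) / (Z2 + Z1)
Numerator: Z2 - Z1 = 1841.5 - 596.5 = 1245.0
Denominator: Z2 + Z1 = 1841.5 + 596.5 = 2438.0
R = 1245.0 / 2438.0 = 0.5107

0.5107


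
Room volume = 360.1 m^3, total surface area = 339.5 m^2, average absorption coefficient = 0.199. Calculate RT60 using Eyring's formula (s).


Given values:
  V = 360.1 m^3, S = 339.5 m^2, alpha = 0.199
Formula: RT60 = 0.161 * V / (-S * ln(1 - alpha))
Compute ln(1 - 0.199) = ln(0.801) = -0.221894
Denominator: -339.5 * -0.221894 = 75.333
Numerator: 0.161 * 360.1 = 57.9761
RT60 = 57.9761 / 75.333 = 0.77

0.77 s


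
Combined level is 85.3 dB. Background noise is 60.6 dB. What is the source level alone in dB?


Given values:
  L_total = 85.3 dB, L_bg = 60.6 dB
Formula: L_source = 10 * log10(10^(L_total/10) - 10^(L_bg/10))
Convert to linear:
  10^(85.3/10) = 338844156.1392
  10^(60.6/10) = 1148153.6215
Difference: 338844156.1392 - 1148153.6215 = 337696002.5177
L_source = 10 * log10(337696002.5177) = 85.29

85.29 dB


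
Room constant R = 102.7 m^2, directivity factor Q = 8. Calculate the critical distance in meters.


Given values:
  R = 102.7 m^2, Q = 8
Formula: d_c = 0.141 * sqrt(Q * R)
Compute Q * R = 8 * 102.7 = 821.6
Compute sqrt(821.6) = 28.6636
d_c = 0.141 * 28.6636 = 4.042

4.042 m


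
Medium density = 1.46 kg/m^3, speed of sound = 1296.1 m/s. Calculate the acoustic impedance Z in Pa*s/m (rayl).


Given values:
  rho = 1.46 kg/m^3
  c = 1296.1 m/s
Formula: Z = rho * c
Z = 1.46 * 1296.1
Z = 1892.31

1892.31 rayl


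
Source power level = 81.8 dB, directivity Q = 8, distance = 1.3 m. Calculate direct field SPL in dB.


Given values:
  Lw = 81.8 dB, Q = 8, r = 1.3 m
Formula: SPL = Lw + 10 * log10(Q / (4 * pi * r^2))
Compute 4 * pi * r^2 = 4 * pi * 1.3^2 = 21.2372
Compute Q / denom = 8 / 21.2372 = 0.37669749
Compute 10 * log10(0.37669749) = -4.2401
SPL = 81.8 + (-4.2401) = 77.56

77.56 dB


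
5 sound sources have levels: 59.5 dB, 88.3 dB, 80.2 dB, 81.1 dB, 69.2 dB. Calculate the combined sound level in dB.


Formula: L_total = 10 * log10( sum(10^(Li/10)) )
  Source 1: 10^(59.5/10) = 891250.9381
  Source 2: 10^(88.3/10) = 676082975.392
  Source 3: 10^(80.2/10) = 104712854.8051
  Source 4: 10^(81.1/10) = 128824955.1693
  Source 5: 10^(69.2/10) = 8317637.711
Sum of linear values = 918829674.0155
L_total = 10 * log10(918829674.0155) = 89.63

89.63 dB


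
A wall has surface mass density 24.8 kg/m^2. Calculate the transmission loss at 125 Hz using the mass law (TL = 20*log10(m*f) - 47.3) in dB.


Given values:
  m = 24.8 kg/m^2, f = 125 Hz
Formula: TL = 20 * log10(m * f) - 47.3
Compute m * f = 24.8 * 125 = 3100.0
Compute log10(3100.0) = 3.491362
Compute 20 * 3.491362 = 69.8272
TL = 69.8272 - 47.3 = 22.53

22.53 dB


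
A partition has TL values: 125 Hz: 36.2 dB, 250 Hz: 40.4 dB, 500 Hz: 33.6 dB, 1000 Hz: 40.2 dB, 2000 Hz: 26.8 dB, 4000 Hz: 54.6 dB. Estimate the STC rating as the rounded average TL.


Given TL values at each frequency:
  125 Hz: 36.2 dB
  250 Hz: 40.4 dB
  500 Hz: 33.6 dB
  1000 Hz: 40.2 dB
  2000 Hz: 26.8 dB
  4000 Hz: 54.6 dB
Formula: STC ~ round(average of TL values)
Sum = 36.2 + 40.4 + 33.6 + 40.2 + 26.8 + 54.6 = 231.8
Average = 231.8 / 6 = 38.63
Rounded: 39

39


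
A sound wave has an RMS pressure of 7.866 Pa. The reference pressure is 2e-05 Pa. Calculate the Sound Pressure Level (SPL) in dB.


Given values:
  p = 7.866 Pa
  p_ref = 2e-05 Pa
Formula: SPL = 20 * log10(p / p_ref)
Compute ratio: p / p_ref = 7.866 / 2e-05 = 393300
Compute log10: log10(393300) = 5.594724
Multiply: SPL = 20 * 5.594724 = 111.89

111.89 dB


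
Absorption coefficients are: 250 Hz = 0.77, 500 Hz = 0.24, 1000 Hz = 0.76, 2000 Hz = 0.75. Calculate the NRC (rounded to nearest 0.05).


Given values:
  a_250 = 0.77, a_500 = 0.24
  a_1000 = 0.76, a_2000 = 0.75
Formula: NRC = (a250 + a500 + a1000 + a2000) / 4
Sum = 0.77 + 0.24 + 0.76 + 0.75 = 2.52
NRC = 2.52 / 4 = 0.63
Rounded to nearest 0.05: 0.65

0.65


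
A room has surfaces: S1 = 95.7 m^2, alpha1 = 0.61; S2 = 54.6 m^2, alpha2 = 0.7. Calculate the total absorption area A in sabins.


Given surfaces:
  Surface 1: 95.7 * 0.61 = 58.377
  Surface 2: 54.6 * 0.7 = 38.22
Formula: A = sum(Si * alpha_i)
A = 58.377 + 38.22
A = 96.6

96.6 sabins


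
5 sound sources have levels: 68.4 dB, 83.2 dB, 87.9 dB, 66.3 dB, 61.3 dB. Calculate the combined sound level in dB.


Formula: L_total = 10 * log10( sum(10^(Li/10)) )
  Source 1: 10^(68.4/10) = 6918309.7092
  Source 2: 10^(83.2/10) = 208929613.0854
  Source 3: 10^(87.9/10) = 616595001.8615
  Source 4: 10^(66.3/10) = 4265795.188
  Source 5: 10^(61.3/10) = 1348962.8826
Sum of linear values = 838057682.7267
L_total = 10 * log10(838057682.7267) = 89.23

89.23 dB


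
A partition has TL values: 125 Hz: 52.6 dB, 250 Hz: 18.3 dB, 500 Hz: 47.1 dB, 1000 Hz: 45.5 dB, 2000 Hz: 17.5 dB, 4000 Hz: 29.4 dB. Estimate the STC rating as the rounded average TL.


Given TL values at each frequency:
  125 Hz: 52.6 dB
  250 Hz: 18.3 dB
  500 Hz: 47.1 dB
  1000 Hz: 45.5 dB
  2000 Hz: 17.5 dB
  4000 Hz: 29.4 dB
Formula: STC ~ round(average of TL values)
Sum = 52.6 + 18.3 + 47.1 + 45.5 + 17.5 + 29.4 = 210.4
Average = 210.4 / 6 = 35.07
Rounded: 35

35


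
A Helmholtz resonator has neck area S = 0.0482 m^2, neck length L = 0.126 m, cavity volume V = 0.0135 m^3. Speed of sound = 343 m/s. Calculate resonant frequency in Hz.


Given values:
  S = 0.0482 m^2, L = 0.126 m, V = 0.0135 m^3, c = 343 m/s
Formula: f = (c / (2*pi)) * sqrt(S / (V * L))
Compute V * L = 0.0135 * 0.126 = 0.001701
Compute S / (V * L) = 0.0482 / 0.001701 = 28.3363
Compute sqrt(28.3363) = 5.323185
Compute c / (2*pi) = 343 / 6.283185 = 54.590148
f = 54.590148 * 5.323185 = 290.59

290.59 Hz


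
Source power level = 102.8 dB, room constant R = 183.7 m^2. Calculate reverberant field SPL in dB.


Given values:
  Lw = 102.8 dB, R = 183.7 m^2
Formula: SPL = Lw + 10 * log10(4 / R)
Compute 4 / R = 4 / 183.7 = 0.021775
Compute 10 * log10(0.021775) = -16.6204
SPL = 102.8 + (-16.6204) = 86.18

86.18 dB


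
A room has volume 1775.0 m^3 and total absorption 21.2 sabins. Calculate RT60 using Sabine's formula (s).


Given values:
  V = 1775.0 m^3
  A = 21.2 sabins
Formula: RT60 = 0.161 * V / A
Numerator: 0.161 * 1775.0 = 285.775
RT60 = 285.775 / 21.2 = 13.48

13.48 s


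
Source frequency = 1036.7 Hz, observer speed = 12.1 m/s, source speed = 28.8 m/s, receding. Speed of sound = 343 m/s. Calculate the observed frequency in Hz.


Given values:
  f_s = 1036.7 Hz, v_o = 12.1 m/s, v_s = 28.8 m/s
  Direction: receding
Formula: f_o = f_s * (c - v_o) / (c + v_s)
Numerator: c - v_o = 343 - 12.1 = 330.9
Denominator: c + v_s = 343 + 28.8 = 371.8
f_o = 1036.7 * 330.9 / 371.8 = 922.66

922.66 Hz


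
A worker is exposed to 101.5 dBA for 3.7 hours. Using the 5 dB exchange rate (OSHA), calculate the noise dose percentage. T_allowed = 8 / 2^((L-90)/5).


Given values:
  L = 101.5 dBA, T = 3.7 hours
Formula: T_allowed = 8 / 2^((L - 90) / 5)
Compute exponent: (101.5 - 90) / 5 = 2.3
Compute 2^(2.3) = 4.924578
T_allowed = 8 / 4.924578 = 1.624505 hours
Dose = (T / T_allowed) * 100
Dose = (3.7 / 1.624505) * 100 = 227.76

227.76 %


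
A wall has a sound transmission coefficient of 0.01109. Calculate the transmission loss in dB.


Given values:
  tau = 0.01109
Formula: TL = 10 * log10(1 / tau)
Compute 1 / tau = 1 / 0.01109 = 90.1713
Compute log10(90.1713) = 1.955068
TL = 10 * 1.955068 = 19.55

19.55 dB


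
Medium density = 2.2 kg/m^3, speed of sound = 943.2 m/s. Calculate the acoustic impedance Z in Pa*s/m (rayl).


Given values:
  rho = 2.2 kg/m^3
  c = 943.2 m/s
Formula: Z = rho * c
Z = 2.2 * 943.2
Z = 2075.04

2075.04 rayl


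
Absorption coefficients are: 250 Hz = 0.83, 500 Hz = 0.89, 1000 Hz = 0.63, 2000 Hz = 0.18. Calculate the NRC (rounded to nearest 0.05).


Given values:
  a_250 = 0.83, a_500 = 0.89
  a_1000 = 0.63, a_2000 = 0.18
Formula: NRC = (a250 + a500 + a1000 + a2000) / 4
Sum = 0.83 + 0.89 + 0.63 + 0.18 = 2.53
NRC = 2.53 / 4 = 0.6325
Rounded to nearest 0.05: 0.65

0.65


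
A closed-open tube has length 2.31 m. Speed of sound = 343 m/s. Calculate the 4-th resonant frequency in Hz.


Given values:
  Tube type: closed-open, L = 2.31 m, c = 343 m/s, n = 4
Formula: f_n = (2n - 1) * c / (4 * L)
Compute 2n - 1 = 2*4 - 1 = 7
Compute 4 * L = 4 * 2.31 = 9.24
f = 7 * 343 / 9.24
f = 259.85

259.85 Hz


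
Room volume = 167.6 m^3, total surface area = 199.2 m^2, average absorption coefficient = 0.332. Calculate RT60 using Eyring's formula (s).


Given values:
  V = 167.6 m^3, S = 199.2 m^2, alpha = 0.332
Formula: RT60 = 0.161 * V / (-S * ln(1 - alpha))
Compute ln(1 - 0.332) = ln(0.668) = -0.403467
Denominator: -199.2 * -0.403467 = 80.3706
Numerator: 0.161 * 167.6 = 26.9836
RT60 = 26.9836 / 80.3706 = 0.336

0.336 s


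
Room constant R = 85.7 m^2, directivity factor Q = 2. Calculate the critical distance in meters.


Given values:
  R = 85.7 m^2, Q = 2
Formula: d_c = 0.141 * sqrt(Q * R)
Compute Q * R = 2 * 85.7 = 171.4
Compute sqrt(171.4) = 13.092
d_c = 0.141 * 13.092 = 1.846

1.846 m


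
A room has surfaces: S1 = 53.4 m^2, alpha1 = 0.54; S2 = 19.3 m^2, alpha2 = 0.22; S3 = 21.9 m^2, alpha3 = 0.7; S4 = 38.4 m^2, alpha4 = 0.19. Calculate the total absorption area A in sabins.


Given surfaces:
  Surface 1: 53.4 * 0.54 = 28.836
  Surface 2: 19.3 * 0.22 = 4.246
  Surface 3: 21.9 * 0.7 = 15.33
  Surface 4: 38.4 * 0.19 = 7.296
Formula: A = sum(Si * alpha_i)
A = 28.836 + 4.246 + 15.33 + 7.296
A = 55.71

55.71 sabins


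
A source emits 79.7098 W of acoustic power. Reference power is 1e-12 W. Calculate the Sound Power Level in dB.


Given values:
  W = 79.7098 W
  W_ref = 1e-12 W
Formula: SWL = 10 * log10(W / W_ref)
Compute ratio: W / W_ref = 79709800000000
Compute log10: log10(79709800000000) = 13.901512
Multiply: SWL = 10 * 13.901512 = 139.02

139.02 dB


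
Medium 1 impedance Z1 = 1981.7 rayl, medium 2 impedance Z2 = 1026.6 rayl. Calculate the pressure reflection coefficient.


Given values:
  Z1 = 1981.7 rayl, Z2 = 1026.6 rayl
Formula: R = (Z2 - Z1) / (Z2 + Z1)
Numerator: Z2 - Z1 = 1026.6 - 1981.7 = -955.1
Denominator: Z2 + Z1 = 1026.6 + 1981.7 = 3008.3
R = -955.1 / 3008.3 = -0.3175

-0.3175


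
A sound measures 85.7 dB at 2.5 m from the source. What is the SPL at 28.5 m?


Given values:
  SPL1 = 85.7 dB, r1 = 2.5 m, r2 = 28.5 m
Formula: SPL2 = SPL1 - 20 * log10(r2 / r1)
Compute ratio: r2 / r1 = 28.5 / 2.5 = 11.4
Compute log10: log10(11.4) = 1.056905
Compute drop: 20 * 1.056905 = 21.1381
SPL2 = 85.7 - 21.1381 = 64.56

64.56 dB


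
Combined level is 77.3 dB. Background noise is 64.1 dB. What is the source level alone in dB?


Given values:
  L_total = 77.3 dB, L_bg = 64.1 dB
Formula: L_source = 10 * log10(10^(L_total/10) - 10^(L_bg/10))
Convert to linear:
  10^(77.3/10) = 53703179.637
  10^(64.1/10) = 2570395.7828
Difference: 53703179.637 - 2570395.7828 = 51132783.8542
L_source = 10 * log10(51132783.8542) = 77.09

77.09 dB


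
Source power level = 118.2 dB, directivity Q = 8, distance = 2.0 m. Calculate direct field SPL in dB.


Given values:
  Lw = 118.2 dB, Q = 8, r = 2.0 m
Formula: SPL = Lw + 10 * log10(Q / (4 * pi * r^2))
Compute 4 * pi * r^2 = 4 * pi * 2.0^2 = 50.2655
Compute Q / denom = 8 / 50.2655 = 0.15915489
Compute 10 * log10(0.15915489) = -7.9818
SPL = 118.2 + (-7.9818) = 110.22

110.22 dB


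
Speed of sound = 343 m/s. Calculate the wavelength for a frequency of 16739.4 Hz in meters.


Given values:
  c = 343 m/s, f = 16739.4 Hz
Formula: lambda = c / f
lambda = 343 / 16739.4
lambda = 0.0205

0.0205 m


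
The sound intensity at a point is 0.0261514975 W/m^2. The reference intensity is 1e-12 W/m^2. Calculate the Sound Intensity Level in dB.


Given values:
  I = 0.0261514975 W/m^2
  I_ref = 1e-12 W/m^2
Formula: SIL = 10 * log10(I / I_ref)
Compute ratio: I / I_ref = 26151497500
Compute log10: log10(26151497500) = 10.417497
Multiply: SIL = 10 * 10.417497 = 104.17

104.17 dB


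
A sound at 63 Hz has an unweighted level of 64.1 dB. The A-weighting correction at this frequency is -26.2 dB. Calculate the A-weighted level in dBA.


Given values:
  SPL = 64.1 dB
  A-weighting at 63 Hz = -26.2 dB
Formula: L_A = SPL + A_weight
L_A = 64.1 + (-26.2)
L_A = 37.9

37.9 dBA


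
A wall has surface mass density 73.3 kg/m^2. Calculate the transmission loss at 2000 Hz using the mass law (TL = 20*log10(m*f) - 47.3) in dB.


Given values:
  m = 73.3 kg/m^2, f = 2000 Hz
Formula: TL = 20 * log10(m * f) - 47.3
Compute m * f = 73.3 * 2000 = 146600.0
Compute log10(146600.0) = 5.166134
Compute 20 * 5.166134 = 103.3227
TL = 103.3227 - 47.3 = 56.02

56.02 dB


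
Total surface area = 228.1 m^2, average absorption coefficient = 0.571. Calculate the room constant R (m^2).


Given values:
  S = 228.1 m^2, alpha = 0.571
Formula: R = S * alpha / (1 - alpha)
Numerator: 228.1 * 0.571 = 130.2451
Denominator: 1 - 0.571 = 0.429
R = 130.2451 / 0.429 = 303.6

303.6 m^2


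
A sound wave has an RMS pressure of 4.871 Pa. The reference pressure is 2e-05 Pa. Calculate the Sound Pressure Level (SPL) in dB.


Given values:
  p = 4.871 Pa
  p_ref = 2e-05 Pa
Formula: SPL = 20 * log10(p / p_ref)
Compute ratio: p / p_ref = 4.871 / 2e-05 = 243550
Compute log10: log10(243550) = 5.386588
Multiply: SPL = 20 * 5.386588 = 107.73

107.73 dB


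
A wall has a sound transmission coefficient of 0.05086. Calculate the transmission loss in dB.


Given values:
  tau = 0.05086
Formula: TL = 10 * log10(1 / tau)
Compute 1 / tau = 1 / 0.05086 = 19.6618
Compute log10(19.6618) = 1.293623
TL = 10 * 1.293623 = 12.94

12.94 dB


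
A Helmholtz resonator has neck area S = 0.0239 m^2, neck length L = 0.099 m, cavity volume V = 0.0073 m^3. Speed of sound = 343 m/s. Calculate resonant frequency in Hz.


Given values:
  S = 0.0239 m^2, L = 0.099 m, V = 0.0073 m^3, c = 343 m/s
Formula: f = (c / (2*pi)) * sqrt(S / (V * L))
Compute V * L = 0.0073 * 0.099 = 0.0007227
Compute S / (V * L) = 0.0239 / 0.0007227 = 33.0704
Compute sqrt(33.0704) = 5.750687
Compute c / (2*pi) = 343 / 6.283185 = 54.590148
f = 54.590148 * 5.750687 = 313.93

313.93 Hz


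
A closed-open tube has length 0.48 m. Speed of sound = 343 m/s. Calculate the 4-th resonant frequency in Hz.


Given values:
  Tube type: closed-open, L = 0.48 m, c = 343 m/s, n = 4
Formula: f_n = (2n - 1) * c / (4 * L)
Compute 2n - 1 = 2*4 - 1 = 7
Compute 4 * L = 4 * 0.48 = 1.92
f = 7 * 343 / 1.92
f = 1250.52

1250.52 Hz


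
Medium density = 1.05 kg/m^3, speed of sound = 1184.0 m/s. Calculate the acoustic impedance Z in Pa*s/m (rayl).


Given values:
  rho = 1.05 kg/m^3
  c = 1184.0 m/s
Formula: Z = rho * c
Z = 1.05 * 1184.0
Z = 1243.2

1243.2 rayl


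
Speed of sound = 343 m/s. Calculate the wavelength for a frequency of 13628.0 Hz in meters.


Given values:
  c = 343 m/s, f = 13628.0 Hz
Formula: lambda = c / f
lambda = 343 / 13628.0
lambda = 0.0252

0.0252 m


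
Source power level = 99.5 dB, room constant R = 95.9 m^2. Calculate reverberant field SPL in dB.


Given values:
  Lw = 99.5 dB, R = 95.9 m^2
Formula: SPL = Lw + 10 * log10(4 / R)
Compute 4 / R = 4 / 95.9 = 0.04171
Compute 10 * log10(0.04171) = -13.7976
SPL = 99.5 + (-13.7976) = 85.7

85.7 dB


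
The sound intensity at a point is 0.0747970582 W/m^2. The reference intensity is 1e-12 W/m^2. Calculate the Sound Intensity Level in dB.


Given values:
  I = 0.0747970582 W/m^2
  I_ref = 1e-12 W/m^2
Formula: SIL = 10 * log10(I / I_ref)
Compute ratio: I / I_ref = 74797058200
Compute log10: log10(74797058200) = 10.873885
Multiply: SIL = 10 * 10.873885 = 108.74

108.74 dB


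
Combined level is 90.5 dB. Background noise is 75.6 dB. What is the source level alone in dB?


Given values:
  L_total = 90.5 dB, L_bg = 75.6 dB
Formula: L_source = 10 * log10(10^(L_total/10) - 10^(L_bg/10))
Convert to linear:
  10^(90.5/10) = 1122018454.302
  10^(75.6/10) = 36307805.477
Difference: 1122018454.302 - 36307805.477 = 1085710648.825
L_source = 10 * log10(1085710648.825) = 90.36

90.36 dB


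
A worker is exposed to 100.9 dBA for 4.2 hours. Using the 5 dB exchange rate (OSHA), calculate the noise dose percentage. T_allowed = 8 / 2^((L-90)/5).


Given values:
  L = 100.9 dBA, T = 4.2 hours
Formula: T_allowed = 8 / 2^((L - 90) / 5)
Compute exponent: (100.9 - 90) / 5 = 2.18
Compute 2^(2.18) = 4.531536
T_allowed = 8 / 4.531536 = 1.765406 hours
Dose = (T / T_allowed) * 100
Dose = (4.2 / 1.765406) * 100 = 237.91

237.91 %


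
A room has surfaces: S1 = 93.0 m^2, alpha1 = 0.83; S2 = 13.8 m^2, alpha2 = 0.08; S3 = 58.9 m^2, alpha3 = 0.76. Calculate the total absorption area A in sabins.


Given surfaces:
  Surface 1: 93.0 * 0.83 = 77.19
  Surface 2: 13.8 * 0.08 = 1.104
  Surface 3: 58.9 * 0.76 = 44.764
Formula: A = sum(Si * alpha_i)
A = 77.19 + 1.104 + 44.764
A = 123.06

123.06 sabins


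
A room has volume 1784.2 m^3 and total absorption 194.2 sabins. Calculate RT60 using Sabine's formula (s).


Given values:
  V = 1784.2 m^3
  A = 194.2 sabins
Formula: RT60 = 0.161 * V / A
Numerator: 0.161 * 1784.2 = 287.2562
RT60 = 287.2562 / 194.2 = 1.479

1.479 s


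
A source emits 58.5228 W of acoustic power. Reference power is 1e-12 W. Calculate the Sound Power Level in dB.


Given values:
  W = 58.5228 W
  W_ref = 1e-12 W
Formula: SWL = 10 * log10(W / W_ref)
Compute ratio: W / W_ref = 58522800000000
Compute log10: log10(58522800000000) = 13.767325
Multiply: SWL = 10 * 13.767325 = 137.67

137.67 dB


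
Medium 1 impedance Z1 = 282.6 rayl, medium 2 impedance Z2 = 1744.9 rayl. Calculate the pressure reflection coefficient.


Given values:
  Z1 = 282.6 rayl, Z2 = 1744.9 rayl
Formula: R = (Z2 - Z1) / (Z2 + Z1)
Numerator: Z2 - Z1 = 1744.9 - 282.6 = 1462.3
Denominator: Z2 + Z1 = 1744.9 + 282.6 = 2027.5
R = 1462.3 / 2027.5 = 0.7212

0.7212


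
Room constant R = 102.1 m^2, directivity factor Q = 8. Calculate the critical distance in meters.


Given values:
  R = 102.1 m^2, Q = 8
Formula: d_c = 0.141 * sqrt(Q * R)
Compute Q * R = 8 * 102.1 = 816.8
Compute sqrt(816.8) = 28.5797
d_c = 0.141 * 28.5797 = 4.03

4.03 m


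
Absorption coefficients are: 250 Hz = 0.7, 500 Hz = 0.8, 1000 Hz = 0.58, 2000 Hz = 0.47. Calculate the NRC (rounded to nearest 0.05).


Given values:
  a_250 = 0.7, a_500 = 0.8
  a_1000 = 0.58, a_2000 = 0.47
Formula: NRC = (a250 + a500 + a1000 + a2000) / 4
Sum = 0.7 + 0.8 + 0.58 + 0.47 = 2.55
NRC = 2.55 / 4 = 0.6375
Rounded to nearest 0.05: 0.65

0.65


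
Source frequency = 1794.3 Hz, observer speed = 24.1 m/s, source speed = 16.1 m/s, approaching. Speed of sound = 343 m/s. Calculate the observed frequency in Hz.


Given values:
  f_s = 1794.3 Hz, v_o = 24.1 m/s, v_s = 16.1 m/s
  Direction: approaching
Formula: f_o = f_s * (c + v_o) / (c - v_s)
Numerator: c + v_o = 343 + 24.1 = 367.1
Denominator: c - v_s = 343 - 16.1 = 326.9
f_o = 1794.3 * 367.1 / 326.9 = 2014.95

2014.95 Hz


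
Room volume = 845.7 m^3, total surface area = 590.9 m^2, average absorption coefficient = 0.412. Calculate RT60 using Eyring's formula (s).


Given values:
  V = 845.7 m^3, S = 590.9 m^2, alpha = 0.412
Formula: RT60 = 0.161 * V / (-S * ln(1 - alpha))
Compute ln(1 - 0.412) = ln(0.588) = -0.531028
Denominator: -590.9 * -0.531028 = 313.7844
Numerator: 0.161 * 845.7 = 136.1577
RT60 = 136.1577 / 313.7844 = 0.434

0.434 s


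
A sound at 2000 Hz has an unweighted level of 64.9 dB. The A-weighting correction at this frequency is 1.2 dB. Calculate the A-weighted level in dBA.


Given values:
  SPL = 64.9 dB
  A-weighting at 2000 Hz = 1.2 dB
Formula: L_A = SPL + A_weight
L_A = 64.9 + (1.2)
L_A = 66.1

66.1 dBA


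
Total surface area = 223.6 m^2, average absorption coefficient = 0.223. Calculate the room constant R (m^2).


Given values:
  S = 223.6 m^2, alpha = 0.223
Formula: R = S * alpha / (1 - alpha)
Numerator: 223.6 * 0.223 = 49.8628
Denominator: 1 - 0.223 = 0.777
R = 49.8628 / 0.777 = 64.17

64.17 m^2


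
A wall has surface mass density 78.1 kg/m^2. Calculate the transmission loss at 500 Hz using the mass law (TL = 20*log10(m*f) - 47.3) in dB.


Given values:
  m = 78.1 kg/m^2, f = 500 Hz
Formula: TL = 20 * log10(m * f) - 47.3
Compute m * f = 78.1 * 500 = 39050.0
Compute log10(39050.0) = 4.591621
Compute 20 * 4.591621 = 91.8324
TL = 91.8324 - 47.3 = 44.53

44.53 dB


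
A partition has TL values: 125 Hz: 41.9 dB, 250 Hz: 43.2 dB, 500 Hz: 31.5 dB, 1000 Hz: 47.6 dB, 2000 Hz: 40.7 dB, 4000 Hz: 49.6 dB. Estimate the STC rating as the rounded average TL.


Given TL values at each frequency:
  125 Hz: 41.9 dB
  250 Hz: 43.2 dB
  500 Hz: 31.5 dB
  1000 Hz: 47.6 dB
  2000 Hz: 40.7 dB
  4000 Hz: 49.6 dB
Formula: STC ~ round(average of TL values)
Sum = 41.9 + 43.2 + 31.5 + 47.6 + 40.7 + 49.6 = 254.5
Average = 254.5 / 6 = 42.42
Rounded: 42

42


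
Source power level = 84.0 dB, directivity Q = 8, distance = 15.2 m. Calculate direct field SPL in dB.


Given values:
  Lw = 84.0 dB, Q = 8, r = 15.2 m
Formula: SPL = Lw + 10 * log10(Q / (4 * pi * r^2))
Compute 4 * pi * r^2 = 4 * pi * 15.2^2 = 2903.3343
Compute Q / denom = 8 / 2903.3343 = 0.00275545
Compute 10 * log10(0.00275545) = -25.5981
SPL = 84.0 + (-25.5981) = 58.4

58.4 dB


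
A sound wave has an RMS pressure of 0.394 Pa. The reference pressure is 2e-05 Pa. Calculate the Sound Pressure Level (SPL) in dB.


Given values:
  p = 0.394 Pa
  p_ref = 2e-05 Pa
Formula: SPL = 20 * log10(p / p_ref)
Compute ratio: p / p_ref = 0.394 / 2e-05 = 19700
Compute log10: log10(19700) = 4.294466
Multiply: SPL = 20 * 4.294466 = 85.89

85.89 dB


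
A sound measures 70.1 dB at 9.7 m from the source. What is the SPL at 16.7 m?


Given values:
  SPL1 = 70.1 dB, r1 = 9.7 m, r2 = 16.7 m
Formula: SPL2 = SPL1 - 20 * log10(r2 / r1)
Compute ratio: r2 / r1 = 16.7 / 9.7 = 1.7216
Compute log10: log10(1.7216) = 0.235932
Compute drop: 20 * 0.235932 = 4.7186
SPL2 = 70.1 - 4.7186 = 65.38

65.38 dB


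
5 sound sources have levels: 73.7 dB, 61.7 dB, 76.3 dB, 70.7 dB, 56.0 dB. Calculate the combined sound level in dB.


Formula: L_total = 10 * log10( sum(10^(Li/10)) )
  Source 1: 10^(73.7/10) = 23442288.1532
  Source 2: 10^(61.7/10) = 1479108.3882
  Source 3: 10^(76.3/10) = 42657951.8802
  Source 4: 10^(70.7/10) = 11748975.5494
  Source 5: 10^(56.0/10) = 398107.1706
Sum of linear values = 79726431.1416
L_total = 10 * log10(79726431.1416) = 79.02

79.02 dB


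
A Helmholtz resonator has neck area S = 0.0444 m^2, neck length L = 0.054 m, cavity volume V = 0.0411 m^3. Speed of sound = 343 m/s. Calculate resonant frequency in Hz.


Given values:
  S = 0.0444 m^2, L = 0.054 m, V = 0.0411 m^3, c = 343 m/s
Formula: f = (c / (2*pi)) * sqrt(S / (V * L))
Compute V * L = 0.0411 * 0.054 = 0.0022194
Compute S / (V * L) = 0.0444 / 0.0022194 = 20.0054
Compute sqrt(20.0054) = 4.47274
Compute c / (2*pi) = 343 / 6.283185 = 54.590148
f = 54.590148 * 4.47274 = 244.17

244.17 Hz
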